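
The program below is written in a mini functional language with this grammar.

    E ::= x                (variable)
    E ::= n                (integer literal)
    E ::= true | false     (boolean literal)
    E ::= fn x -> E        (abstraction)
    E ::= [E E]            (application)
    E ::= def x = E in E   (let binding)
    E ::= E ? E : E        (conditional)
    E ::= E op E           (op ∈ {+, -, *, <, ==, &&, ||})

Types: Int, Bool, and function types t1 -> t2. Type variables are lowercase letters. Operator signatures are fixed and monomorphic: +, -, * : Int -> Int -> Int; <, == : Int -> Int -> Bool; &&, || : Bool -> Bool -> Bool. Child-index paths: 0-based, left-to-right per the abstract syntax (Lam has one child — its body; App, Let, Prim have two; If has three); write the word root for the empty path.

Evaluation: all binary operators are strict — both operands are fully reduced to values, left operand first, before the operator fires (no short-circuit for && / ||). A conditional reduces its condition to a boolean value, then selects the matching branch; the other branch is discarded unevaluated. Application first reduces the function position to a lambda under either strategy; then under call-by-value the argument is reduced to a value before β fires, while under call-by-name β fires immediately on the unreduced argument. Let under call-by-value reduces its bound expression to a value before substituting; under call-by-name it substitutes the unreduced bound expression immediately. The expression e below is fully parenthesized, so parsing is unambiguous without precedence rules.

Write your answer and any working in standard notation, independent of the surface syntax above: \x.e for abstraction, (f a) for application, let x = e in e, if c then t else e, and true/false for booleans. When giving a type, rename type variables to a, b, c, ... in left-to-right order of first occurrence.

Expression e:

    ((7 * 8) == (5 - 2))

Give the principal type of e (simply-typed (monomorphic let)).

Answer: Bool

Derivation:
  unify Int ~ Int
  unify Int ~ Int
  unify Int ~ Int
  unify Int ~ Int
  unify Int ~ Int
  unify Int ~ Int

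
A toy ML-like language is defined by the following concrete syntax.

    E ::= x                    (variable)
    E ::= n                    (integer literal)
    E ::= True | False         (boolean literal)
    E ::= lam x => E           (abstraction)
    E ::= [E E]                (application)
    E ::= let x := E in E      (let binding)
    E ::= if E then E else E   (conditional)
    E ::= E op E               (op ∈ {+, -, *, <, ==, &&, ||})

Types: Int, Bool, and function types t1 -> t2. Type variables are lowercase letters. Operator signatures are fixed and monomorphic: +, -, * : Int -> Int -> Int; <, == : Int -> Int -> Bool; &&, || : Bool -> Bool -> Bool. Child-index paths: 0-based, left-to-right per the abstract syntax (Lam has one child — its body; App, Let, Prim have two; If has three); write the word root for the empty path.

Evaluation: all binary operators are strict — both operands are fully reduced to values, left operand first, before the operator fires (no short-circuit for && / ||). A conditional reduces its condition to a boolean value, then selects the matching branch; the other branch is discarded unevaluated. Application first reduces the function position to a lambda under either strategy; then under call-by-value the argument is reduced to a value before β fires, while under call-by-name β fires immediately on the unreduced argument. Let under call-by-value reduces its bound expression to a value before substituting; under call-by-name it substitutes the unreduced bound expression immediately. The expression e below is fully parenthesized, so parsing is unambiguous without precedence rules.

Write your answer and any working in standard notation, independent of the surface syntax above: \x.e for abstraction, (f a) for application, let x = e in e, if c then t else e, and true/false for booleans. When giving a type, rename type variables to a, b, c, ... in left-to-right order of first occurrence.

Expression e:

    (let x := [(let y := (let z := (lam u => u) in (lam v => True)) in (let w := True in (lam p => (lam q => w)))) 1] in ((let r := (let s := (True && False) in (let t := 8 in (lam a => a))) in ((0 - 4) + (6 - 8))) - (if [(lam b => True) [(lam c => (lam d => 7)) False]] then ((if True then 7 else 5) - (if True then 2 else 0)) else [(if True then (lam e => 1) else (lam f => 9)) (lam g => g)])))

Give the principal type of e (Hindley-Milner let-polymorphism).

Trace:
u : a
\u._ : a -> a
let z : forall. a -> a
\v._ : b -> Bool
let y : forall. b -> Bool
let w : Bool
w : Bool
\q._ : d -> Bool
\p._ : c -> d -> Bool
  unify c -> d -> Bool ~ Int -> e
  unify c ~ Int
  unify d -> Bool ~ e
_ _ : d -> Bool
let x : forall. d -> Bool
  unify Bool ~ Bool
  unify Bool ~ Bool
let s : Bool
let t : Int
a : f
\a._ : f -> f
let r : forall. f -> f
  unify Int ~ Int
  unify Int ~ Int
  unify Int ~ Int
  unify Int ~ Int
  unify Int ~ Int
  unify Int ~ Int
  unify Int ~ Int
\b._ : g -> Bool
\d._ : i -> Int
\c._ : h -> i -> Int
  unify h -> i -> Int ~ Bool -> j
  unify h ~ Bool
  unify i -> Int ~ j
_ _ : i -> Int
  unify g -> Bool ~ (i -> Int) -> k
  unify g ~ i -> Int
  unify Bool ~ k
_ _ : Bool
  unify Bool ~ Bool
  unify Bool ~ Bool
  unify Int ~ Int
  unify Int ~ Int
  unify Bool ~ Bool
  unify Int ~ Int
  unify Int ~ Int
  unify Bool ~ Bool
\e._ : l -> Int
\f._ : m -> Int
  unify l -> Int ~ m -> Int
  unify l ~ m
  unify Int ~ Int
g : n
\g._ : n -> n
  unify m -> Int ~ (n -> n) -> o
  unify m ~ n -> n
  unify Int ~ o
_ _ : Int
  unify Int ~ Int
  unify Int ~ Int

Answer: Int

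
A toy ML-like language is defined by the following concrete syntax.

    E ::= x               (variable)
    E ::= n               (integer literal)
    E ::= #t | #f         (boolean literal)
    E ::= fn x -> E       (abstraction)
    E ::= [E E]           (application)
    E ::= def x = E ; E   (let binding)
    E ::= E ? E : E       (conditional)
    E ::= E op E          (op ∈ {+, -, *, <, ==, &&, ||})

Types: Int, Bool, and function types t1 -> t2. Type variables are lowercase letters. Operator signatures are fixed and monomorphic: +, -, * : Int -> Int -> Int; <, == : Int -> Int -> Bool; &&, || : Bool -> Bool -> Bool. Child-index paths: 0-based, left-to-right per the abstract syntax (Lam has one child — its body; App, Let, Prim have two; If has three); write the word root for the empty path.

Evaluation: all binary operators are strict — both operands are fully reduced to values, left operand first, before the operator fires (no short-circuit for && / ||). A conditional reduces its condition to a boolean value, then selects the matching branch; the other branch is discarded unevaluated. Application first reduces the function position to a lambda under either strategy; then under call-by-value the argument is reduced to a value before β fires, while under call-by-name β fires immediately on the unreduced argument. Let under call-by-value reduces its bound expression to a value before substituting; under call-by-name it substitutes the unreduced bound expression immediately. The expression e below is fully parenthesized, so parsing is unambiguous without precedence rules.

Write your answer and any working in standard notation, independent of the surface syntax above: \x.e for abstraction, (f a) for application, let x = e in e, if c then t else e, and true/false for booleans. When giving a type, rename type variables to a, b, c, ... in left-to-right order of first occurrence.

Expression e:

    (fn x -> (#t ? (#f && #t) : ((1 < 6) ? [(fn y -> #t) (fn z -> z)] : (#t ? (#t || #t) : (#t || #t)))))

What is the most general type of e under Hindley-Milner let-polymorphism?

Working:
  unify Bool ~ Bool
  unify Bool ~ Bool
  unify Bool ~ Bool
  unify Int ~ Int
  unify Int ~ Int
  unify Bool ~ Bool
\y._ : b -> Bool
z : c
\z._ : c -> c
  unify b -> Bool ~ (c -> c) -> d
  unify b ~ c -> c
  unify Bool ~ d
_ _ : Bool
  unify Bool ~ Bool
  unify Bool ~ Bool
  unify Bool ~ Bool
  unify Bool ~ Bool
  unify Bool ~ Bool
  unify Bool ~ Bool
  unify Bool ~ Bool
  unify Bool ~ Bool
\x._ : a -> Bool

Answer: a -> Bool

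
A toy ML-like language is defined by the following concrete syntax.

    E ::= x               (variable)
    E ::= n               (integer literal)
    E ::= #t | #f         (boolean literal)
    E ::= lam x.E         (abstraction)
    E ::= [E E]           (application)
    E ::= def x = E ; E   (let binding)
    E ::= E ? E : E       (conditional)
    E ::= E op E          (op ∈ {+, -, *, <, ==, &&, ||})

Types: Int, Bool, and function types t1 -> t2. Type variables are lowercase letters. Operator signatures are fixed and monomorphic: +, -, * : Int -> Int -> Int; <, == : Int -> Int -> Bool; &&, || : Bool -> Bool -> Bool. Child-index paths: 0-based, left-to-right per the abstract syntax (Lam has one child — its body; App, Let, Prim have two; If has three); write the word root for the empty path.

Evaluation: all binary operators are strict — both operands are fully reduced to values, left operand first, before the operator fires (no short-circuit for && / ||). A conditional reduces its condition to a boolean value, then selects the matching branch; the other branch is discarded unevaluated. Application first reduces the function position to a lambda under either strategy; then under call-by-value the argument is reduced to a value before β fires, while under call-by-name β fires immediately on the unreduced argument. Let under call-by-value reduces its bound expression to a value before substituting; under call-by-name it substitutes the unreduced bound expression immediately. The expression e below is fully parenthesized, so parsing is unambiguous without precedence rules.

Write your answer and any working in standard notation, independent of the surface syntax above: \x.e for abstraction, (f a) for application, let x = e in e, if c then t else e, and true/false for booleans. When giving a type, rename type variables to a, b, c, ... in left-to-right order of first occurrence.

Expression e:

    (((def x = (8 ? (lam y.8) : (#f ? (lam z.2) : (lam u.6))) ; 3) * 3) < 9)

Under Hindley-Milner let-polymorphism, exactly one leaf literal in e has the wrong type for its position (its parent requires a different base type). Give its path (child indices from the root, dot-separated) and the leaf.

Answer: 0.0.0.0 : 8

Derivation:
  unify Int ~ Bool
  FAIL: mismatch Int ~ Bool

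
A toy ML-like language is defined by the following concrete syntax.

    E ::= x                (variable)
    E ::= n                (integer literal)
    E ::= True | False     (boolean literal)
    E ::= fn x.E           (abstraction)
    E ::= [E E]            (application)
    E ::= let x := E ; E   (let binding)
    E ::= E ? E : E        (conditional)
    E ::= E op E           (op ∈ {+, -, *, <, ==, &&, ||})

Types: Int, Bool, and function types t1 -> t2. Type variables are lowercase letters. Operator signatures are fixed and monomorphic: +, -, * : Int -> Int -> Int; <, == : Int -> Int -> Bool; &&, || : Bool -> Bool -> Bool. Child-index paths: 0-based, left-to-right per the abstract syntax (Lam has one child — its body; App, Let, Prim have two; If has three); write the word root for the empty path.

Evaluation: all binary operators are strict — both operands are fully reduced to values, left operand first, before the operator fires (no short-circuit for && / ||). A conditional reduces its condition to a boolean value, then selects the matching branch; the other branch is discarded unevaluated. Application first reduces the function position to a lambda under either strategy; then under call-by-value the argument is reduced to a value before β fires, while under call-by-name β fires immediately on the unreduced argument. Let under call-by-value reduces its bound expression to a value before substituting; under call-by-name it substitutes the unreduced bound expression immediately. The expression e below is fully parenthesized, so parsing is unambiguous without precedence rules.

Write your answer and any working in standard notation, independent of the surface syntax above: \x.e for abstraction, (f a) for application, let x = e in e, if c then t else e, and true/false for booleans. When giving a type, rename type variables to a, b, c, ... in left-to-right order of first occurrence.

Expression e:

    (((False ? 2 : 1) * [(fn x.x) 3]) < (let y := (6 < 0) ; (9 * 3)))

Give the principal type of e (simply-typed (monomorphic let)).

Answer: Bool

Working:
  unify Bool ~ Bool
  unify Int ~ Int
  unify Int ~ Int
x : a
\x._ : a -> a
  unify a -> a ~ Int -> b
  unify a ~ Int
  unify Int ~ b
_ _ : Int
  unify Int ~ Int
  unify Int ~ Int
  unify Int ~ Int
  unify Int ~ Int
let y : Bool
  unify Int ~ Int
  unify Int ~ Int
  unify Int ~ Int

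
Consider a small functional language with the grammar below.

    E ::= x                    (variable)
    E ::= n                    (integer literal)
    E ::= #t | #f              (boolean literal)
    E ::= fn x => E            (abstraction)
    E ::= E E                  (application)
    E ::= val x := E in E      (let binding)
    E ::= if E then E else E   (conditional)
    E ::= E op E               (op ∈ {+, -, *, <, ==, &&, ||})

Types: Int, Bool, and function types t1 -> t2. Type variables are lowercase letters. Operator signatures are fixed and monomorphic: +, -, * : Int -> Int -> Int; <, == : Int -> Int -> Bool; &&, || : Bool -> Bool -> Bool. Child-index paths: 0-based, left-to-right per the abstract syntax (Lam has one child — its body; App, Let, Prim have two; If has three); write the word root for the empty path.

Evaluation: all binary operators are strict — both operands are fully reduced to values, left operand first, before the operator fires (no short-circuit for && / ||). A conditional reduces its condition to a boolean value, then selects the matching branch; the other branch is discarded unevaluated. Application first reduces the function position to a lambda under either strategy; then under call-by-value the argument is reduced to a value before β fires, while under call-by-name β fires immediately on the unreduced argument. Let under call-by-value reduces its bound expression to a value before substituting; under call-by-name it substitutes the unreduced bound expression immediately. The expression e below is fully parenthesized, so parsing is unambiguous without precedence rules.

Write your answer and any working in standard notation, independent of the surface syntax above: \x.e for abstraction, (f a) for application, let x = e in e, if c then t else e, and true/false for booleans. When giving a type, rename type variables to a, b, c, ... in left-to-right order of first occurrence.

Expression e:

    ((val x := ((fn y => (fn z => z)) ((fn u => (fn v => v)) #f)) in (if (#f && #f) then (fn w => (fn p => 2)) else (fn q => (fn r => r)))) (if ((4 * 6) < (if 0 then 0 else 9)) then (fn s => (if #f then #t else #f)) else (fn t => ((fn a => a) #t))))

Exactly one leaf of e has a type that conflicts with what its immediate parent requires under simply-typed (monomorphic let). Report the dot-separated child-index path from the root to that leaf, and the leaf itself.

Derivation:
z : b
\z._ : b -> b
\y._ : a -> b -> b
v : d
\v._ : d -> d
\u._ : c -> d -> d
  unify c -> d -> d ~ Bool -> e
  unify c ~ Bool
  unify d -> d ~ e
_ _ : d -> d
  unify a -> b -> b ~ (d -> d) -> f
  unify a ~ d -> d
  unify b -> b ~ f
_ _ : b -> b
let x : b -> b
  unify Bool ~ Bool
  unify Bool ~ Bool
  unify Bool ~ Bool
\p._ : h -> Int
\w._ : g -> h -> Int
r : j
\r._ : j -> j
\q._ : i -> j -> j
  unify g -> h -> Int ~ i -> j -> j
  unify g ~ i
  unify h -> Int ~ j -> j
  unify h ~ j
  unify Int ~ j
  unify Int ~ Int
  unify Int ~ Int
  unify Int ~ Int
  unify Int ~ Bool
  FAIL: mismatch Int ~ Bool

Answer: 1.0.1.0 : 0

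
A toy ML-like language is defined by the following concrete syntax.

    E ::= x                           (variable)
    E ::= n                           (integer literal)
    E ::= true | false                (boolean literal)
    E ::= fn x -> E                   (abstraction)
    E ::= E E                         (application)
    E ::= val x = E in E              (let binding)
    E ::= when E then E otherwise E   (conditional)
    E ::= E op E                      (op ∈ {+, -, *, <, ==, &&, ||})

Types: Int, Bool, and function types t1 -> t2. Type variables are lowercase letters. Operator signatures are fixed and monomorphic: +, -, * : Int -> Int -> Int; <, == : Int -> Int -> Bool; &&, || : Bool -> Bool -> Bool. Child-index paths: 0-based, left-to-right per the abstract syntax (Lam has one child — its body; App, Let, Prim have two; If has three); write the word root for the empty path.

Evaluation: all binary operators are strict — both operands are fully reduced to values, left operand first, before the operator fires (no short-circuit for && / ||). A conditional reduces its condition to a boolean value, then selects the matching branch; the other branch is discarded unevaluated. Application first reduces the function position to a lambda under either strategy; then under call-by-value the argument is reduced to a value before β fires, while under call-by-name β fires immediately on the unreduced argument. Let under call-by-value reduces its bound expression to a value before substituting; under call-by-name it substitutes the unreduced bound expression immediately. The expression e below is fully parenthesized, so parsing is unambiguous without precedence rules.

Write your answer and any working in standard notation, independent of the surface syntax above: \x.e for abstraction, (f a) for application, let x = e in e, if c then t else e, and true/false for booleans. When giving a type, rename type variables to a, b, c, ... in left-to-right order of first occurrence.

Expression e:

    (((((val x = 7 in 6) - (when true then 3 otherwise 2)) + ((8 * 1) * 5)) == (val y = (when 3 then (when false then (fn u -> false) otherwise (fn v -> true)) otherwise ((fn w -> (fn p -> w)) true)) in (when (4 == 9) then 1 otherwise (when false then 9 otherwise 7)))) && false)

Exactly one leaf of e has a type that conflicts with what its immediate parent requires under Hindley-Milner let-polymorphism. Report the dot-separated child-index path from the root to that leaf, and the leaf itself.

Answer: 0.1.0.0 : 3

Trace:
let x : Int
  unify Int ~ Int
  unify Bool ~ Bool
  unify Int ~ Int
  unify Int ~ Int
  unify Int ~ Int
  unify Int ~ Int
  unify Int ~ Int
  unify Int ~ Int
  unify Int ~ Int
  unify Int ~ Int
  unify Int ~ Int
  unify Int ~ Bool
  FAIL: mismatch Int ~ Bool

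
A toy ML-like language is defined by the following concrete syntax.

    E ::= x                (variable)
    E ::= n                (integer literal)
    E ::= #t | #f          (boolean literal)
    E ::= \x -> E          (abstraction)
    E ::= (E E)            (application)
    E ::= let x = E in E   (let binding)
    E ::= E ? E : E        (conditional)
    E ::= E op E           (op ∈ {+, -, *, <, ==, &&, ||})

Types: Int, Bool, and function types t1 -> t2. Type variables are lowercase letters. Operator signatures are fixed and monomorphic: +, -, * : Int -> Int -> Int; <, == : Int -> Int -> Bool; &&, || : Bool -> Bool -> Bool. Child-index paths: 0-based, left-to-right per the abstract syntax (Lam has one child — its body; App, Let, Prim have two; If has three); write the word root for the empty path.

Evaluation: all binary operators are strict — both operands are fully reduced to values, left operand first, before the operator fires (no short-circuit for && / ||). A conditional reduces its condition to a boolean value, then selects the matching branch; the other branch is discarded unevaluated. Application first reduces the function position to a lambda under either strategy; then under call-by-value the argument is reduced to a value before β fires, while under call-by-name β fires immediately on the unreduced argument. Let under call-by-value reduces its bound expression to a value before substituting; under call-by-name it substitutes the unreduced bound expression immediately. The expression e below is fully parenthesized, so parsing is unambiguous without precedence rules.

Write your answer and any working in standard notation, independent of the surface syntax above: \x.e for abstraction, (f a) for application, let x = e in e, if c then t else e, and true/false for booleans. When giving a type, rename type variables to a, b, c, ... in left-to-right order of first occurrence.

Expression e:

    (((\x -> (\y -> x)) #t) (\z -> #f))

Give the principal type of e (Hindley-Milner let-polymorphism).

Answer: Bool

Working:
x : a
\y._ : b -> a
\x._ : a -> b -> a
  unify a -> b -> a ~ Bool -> c
  unify a ~ Bool
  unify b -> Bool ~ c
_ _ : b -> Bool
\z._ : d -> Bool
  unify b -> Bool ~ (d -> Bool) -> e
  unify b ~ d -> Bool
  unify Bool ~ e
_ _ : Bool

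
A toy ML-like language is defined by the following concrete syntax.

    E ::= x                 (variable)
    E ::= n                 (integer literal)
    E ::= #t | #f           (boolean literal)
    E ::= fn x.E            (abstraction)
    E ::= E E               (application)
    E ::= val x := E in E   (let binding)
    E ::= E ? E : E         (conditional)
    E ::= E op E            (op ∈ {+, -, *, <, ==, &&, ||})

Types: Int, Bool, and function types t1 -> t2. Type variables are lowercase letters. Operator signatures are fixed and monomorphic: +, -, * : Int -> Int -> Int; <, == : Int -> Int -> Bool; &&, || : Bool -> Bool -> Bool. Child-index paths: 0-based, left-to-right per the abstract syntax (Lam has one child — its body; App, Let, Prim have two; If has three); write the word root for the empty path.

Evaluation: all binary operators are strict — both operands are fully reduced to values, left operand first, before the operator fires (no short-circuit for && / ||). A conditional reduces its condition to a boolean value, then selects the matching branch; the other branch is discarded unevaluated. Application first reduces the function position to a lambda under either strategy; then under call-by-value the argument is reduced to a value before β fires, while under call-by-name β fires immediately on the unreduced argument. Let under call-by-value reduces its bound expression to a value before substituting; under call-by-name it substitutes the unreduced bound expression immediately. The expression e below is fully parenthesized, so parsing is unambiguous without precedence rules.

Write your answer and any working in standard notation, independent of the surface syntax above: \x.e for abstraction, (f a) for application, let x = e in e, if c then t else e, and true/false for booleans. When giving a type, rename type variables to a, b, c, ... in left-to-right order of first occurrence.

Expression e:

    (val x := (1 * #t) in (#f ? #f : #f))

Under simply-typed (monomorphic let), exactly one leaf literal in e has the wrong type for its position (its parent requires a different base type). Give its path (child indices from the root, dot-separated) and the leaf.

Trace:
  unify Int ~ Int
  unify Bool ~ Int
  FAIL: mismatch Bool ~ Int

Answer: 0.1 : true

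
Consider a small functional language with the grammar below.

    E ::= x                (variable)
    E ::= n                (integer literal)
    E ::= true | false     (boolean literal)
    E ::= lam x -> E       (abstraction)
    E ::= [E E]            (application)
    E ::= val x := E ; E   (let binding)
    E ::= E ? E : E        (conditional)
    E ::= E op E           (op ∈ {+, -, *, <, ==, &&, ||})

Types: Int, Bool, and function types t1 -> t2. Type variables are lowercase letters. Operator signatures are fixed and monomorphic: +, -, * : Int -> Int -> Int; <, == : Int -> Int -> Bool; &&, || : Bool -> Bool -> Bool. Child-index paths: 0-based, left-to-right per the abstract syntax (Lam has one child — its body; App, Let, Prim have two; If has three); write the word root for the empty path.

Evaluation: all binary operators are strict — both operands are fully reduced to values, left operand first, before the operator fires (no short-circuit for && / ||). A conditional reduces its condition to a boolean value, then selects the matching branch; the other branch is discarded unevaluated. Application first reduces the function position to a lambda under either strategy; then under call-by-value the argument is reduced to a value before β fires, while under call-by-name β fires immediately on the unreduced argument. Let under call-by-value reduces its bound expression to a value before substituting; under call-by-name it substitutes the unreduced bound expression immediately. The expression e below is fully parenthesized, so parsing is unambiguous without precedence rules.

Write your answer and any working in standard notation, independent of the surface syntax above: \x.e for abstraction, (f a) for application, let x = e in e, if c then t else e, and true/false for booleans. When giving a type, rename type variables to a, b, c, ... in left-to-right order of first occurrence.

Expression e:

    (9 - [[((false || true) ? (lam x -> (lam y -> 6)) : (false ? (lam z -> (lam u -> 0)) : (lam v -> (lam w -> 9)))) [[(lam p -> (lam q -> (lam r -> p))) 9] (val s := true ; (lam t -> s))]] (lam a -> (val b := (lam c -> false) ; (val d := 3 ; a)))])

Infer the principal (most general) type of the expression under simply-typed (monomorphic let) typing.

Derivation:
  unify Int ~ Int
  unify Bool ~ Bool
  unify Bool ~ Bool
  unify Bool ~ Bool
\y._ : b -> Int
\x._ : a -> b -> Int
  unify Bool ~ Bool
\u._ : d -> Int
\z._ : c -> d -> Int
\w._ : f -> Int
\v._ : e -> f -> Int
  unify c -> d -> Int ~ e -> f -> Int
  unify c ~ e
  unify d -> Int ~ f -> Int
  unify d ~ f
  unify Int ~ Int
  unify a -> b -> Int ~ e -> f -> Int
  unify a ~ e
  unify b -> Int ~ f -> Int
  unify b ~ f
  unify Int ~ Int
p : g
\r._ : i -> g
\q._ : h -> i -> g
\p._ : g -> h -> i -> g
  unify g -> h -> i -> g ~ Int -> j
  unify g ~ Int
  unify h -> i -> Int ~ j
_ _ : h -> i -> Int
let s : Bool
s : Bool
\t._ : k -> Bool
  unify h -> i -> Int ~ (k -> Bool) -> l
  unify h ~ k -> Bool
  unify i -> Int ~ l
_ _ : i -> Int
  unify e -> f -> Int ~ (i -> Int) -> m
  unify e ~ i -> Int
  unify f -> Int ~ m
_ _ : f -> Int
\c._ : o -> Bool
let b : o -> Bool
let d : Int
a : n
\a._ : n -> n
  unify f -> Int ~ (n -> n) -> p
  unify f ~ n -> n
  unify Int ~ p
_ _ : Int
  unify Int ~ Int

Answer: Int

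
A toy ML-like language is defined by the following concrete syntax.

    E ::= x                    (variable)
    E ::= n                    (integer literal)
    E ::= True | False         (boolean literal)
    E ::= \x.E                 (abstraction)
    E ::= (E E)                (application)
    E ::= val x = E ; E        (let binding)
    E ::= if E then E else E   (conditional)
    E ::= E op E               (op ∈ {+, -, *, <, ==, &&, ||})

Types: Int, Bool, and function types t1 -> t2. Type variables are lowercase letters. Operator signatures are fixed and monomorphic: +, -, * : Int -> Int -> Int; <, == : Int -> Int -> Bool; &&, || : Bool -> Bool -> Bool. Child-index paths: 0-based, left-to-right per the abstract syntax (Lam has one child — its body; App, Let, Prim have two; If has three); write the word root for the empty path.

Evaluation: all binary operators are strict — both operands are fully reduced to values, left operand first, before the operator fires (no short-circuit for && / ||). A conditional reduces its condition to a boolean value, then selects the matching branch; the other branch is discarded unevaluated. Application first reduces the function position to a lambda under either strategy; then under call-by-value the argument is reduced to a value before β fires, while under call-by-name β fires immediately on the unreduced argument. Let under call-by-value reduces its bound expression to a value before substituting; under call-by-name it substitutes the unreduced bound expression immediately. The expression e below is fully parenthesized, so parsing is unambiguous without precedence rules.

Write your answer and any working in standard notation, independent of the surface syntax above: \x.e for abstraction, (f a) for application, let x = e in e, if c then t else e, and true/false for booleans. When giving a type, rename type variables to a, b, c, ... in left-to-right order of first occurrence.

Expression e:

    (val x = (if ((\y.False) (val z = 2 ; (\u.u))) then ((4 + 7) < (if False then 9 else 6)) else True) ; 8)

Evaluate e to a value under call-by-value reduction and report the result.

Answer: 8

Trace:
step 0: (let x = (if ((\y.false) (let z = 2 in (\u.u))) then ((4 + 7) < (if false then 9 else 6)) else true) in 8)
step 1: [let@0.0.1] (let x = (if ((\y.false) (\u.u)) then ((4 + 7) < (if false then 9 else 6)) else true) in 8)
step 2: [beta@0.0] (let x = (if false then ((4 + 7) < (if false then 9 else 6)) else true) in 8)
step 3: [if@0] (let x = true in 8)
step 4: [let@root] 8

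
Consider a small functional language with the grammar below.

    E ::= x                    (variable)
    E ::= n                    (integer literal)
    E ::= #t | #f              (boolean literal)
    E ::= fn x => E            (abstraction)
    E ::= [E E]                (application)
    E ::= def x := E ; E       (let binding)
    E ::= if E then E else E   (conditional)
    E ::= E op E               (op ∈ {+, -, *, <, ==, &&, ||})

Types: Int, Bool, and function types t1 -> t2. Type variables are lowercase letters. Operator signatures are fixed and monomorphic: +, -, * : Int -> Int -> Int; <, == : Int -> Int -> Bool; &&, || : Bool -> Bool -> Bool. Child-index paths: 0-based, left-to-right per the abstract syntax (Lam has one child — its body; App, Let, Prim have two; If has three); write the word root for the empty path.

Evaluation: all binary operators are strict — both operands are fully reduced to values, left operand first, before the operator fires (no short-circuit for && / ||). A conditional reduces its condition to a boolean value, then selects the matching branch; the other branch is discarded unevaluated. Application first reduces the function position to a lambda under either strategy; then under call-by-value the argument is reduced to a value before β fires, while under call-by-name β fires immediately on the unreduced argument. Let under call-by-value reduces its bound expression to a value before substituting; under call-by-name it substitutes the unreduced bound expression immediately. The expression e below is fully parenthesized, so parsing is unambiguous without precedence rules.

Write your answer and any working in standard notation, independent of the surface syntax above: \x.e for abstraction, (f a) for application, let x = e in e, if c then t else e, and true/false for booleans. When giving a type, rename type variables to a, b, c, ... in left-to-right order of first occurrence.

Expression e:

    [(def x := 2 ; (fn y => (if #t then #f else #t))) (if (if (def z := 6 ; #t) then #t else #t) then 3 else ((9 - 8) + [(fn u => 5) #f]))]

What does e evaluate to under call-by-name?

Trace:
step 0: ((let x = 2 in (\y.(if true then false else true))) (if (if (let z = 6 in true) then true else true) then 3 else ((9 - 8) + ((\u.5) false))))
step 1: [let@0] ((\y.(if true then false else true)) (if (if (let z = 6 in true) then true else true) then 3 else ((9 - 8) + ((\u.5) false))))
step 2: [beta@root] (if true then false else true)
step 3: [if@root] false

Answer: false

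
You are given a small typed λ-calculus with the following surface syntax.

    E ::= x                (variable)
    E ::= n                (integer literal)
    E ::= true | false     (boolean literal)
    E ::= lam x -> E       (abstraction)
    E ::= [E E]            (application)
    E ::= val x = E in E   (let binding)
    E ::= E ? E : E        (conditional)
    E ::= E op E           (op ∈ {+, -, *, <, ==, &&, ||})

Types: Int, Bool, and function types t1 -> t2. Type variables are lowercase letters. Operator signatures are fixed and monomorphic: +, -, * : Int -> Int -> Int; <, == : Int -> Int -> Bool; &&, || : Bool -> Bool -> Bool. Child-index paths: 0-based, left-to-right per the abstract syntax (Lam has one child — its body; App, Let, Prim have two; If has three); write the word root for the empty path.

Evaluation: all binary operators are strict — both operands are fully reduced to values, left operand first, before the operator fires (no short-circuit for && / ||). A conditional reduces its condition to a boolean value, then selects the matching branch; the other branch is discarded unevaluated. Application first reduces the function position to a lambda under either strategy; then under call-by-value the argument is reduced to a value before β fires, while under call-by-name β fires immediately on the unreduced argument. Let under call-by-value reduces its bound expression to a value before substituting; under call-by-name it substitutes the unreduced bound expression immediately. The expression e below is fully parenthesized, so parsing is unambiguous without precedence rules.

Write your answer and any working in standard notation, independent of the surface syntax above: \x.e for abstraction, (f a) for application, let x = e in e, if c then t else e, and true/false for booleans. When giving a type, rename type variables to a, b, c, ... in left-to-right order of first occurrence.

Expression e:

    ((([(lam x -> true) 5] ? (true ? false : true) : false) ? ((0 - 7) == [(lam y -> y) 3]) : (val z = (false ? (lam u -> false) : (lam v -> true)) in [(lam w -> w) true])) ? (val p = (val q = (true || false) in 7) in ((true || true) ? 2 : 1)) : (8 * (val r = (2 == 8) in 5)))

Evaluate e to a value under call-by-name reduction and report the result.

Answer: 2

Working:
step 0: (if (if (if ((\x.true) 5) then (if true then false else true) else false) then ((0 - 7) == ((\y.y) 3)) else (let z = (if false then (\u.false) else (\v.true)) in ((\w.w) true))) then (let p = (let q = (true || false) in 7) in (if (true || true) then 2 else 1)) else (8 * (let r = (2 == 8) in 5)))
step 1: [beta@0.0.0] (if (if (if true then (if true then false else true) else false) then ((0 - 7) == ((\y.y) 3)) else (let z = (if false then (\u.false) else (\v.true)) in ((\w.w) true))) then (let p = (let q = (true || false) in 7) in (if (true || true) then 2 else 1)) else (8 * (let r = (2 == 8) in 5)))
step 2: [if@0.0] (if (if (if true then false else true) then ((0 - 7) == ((\y.y) 3)) else (let z = (if false then (\u.false) else (\v.true)) in ((\w.w) true))) then (let p = (let q = (true || false) in 7) in (if (true || true) then 2 else 1)) else (8 * (let r = (2 == 8) in 5)))
step 3: [if@0.0] (if (if false then ((0 - 7) == ((\y.y) 3)) else (let z = (if false then (\u.false) else (\v.true)) in ((\w.w) true))) then (let p = (let q = (true || false) in 7) in (if (true || true) then 2 else 1)) else (8 * (let r = (2 == 8) in 5)))
step 4: [if@0] (if (let z = (if false then (\u.false) else (\v.true)) in ((\w.w) true)) then (let p = (let q = (true || false) in 7) in (if (true || true) then 2 else 1)) else (8 * (let r = (2 == 8) in 5)))
step 5: [let@0] (if ((\w.w) true) then (let p = (let q = (true || false) in 7) in (if (true || true) then 2 else 1)) else (8 * (let r = (2 == 8) in 5)))
step 6: [beta@0] (if true then (let p = (let q = (true || false) in 7) in (if (true || true) then 2 else 1)) else (8 * (let r = (2 == 8) in 5)))
step 7: [if@root] (let p = (let q = (true || false) in 7) in (if (true || true) then 2 else 1))
step 8: [let@root] (if (true || true) then 2 else 1)
step 9: [delta@0] (if true then 2 else 1)
step 10: [if@root] 2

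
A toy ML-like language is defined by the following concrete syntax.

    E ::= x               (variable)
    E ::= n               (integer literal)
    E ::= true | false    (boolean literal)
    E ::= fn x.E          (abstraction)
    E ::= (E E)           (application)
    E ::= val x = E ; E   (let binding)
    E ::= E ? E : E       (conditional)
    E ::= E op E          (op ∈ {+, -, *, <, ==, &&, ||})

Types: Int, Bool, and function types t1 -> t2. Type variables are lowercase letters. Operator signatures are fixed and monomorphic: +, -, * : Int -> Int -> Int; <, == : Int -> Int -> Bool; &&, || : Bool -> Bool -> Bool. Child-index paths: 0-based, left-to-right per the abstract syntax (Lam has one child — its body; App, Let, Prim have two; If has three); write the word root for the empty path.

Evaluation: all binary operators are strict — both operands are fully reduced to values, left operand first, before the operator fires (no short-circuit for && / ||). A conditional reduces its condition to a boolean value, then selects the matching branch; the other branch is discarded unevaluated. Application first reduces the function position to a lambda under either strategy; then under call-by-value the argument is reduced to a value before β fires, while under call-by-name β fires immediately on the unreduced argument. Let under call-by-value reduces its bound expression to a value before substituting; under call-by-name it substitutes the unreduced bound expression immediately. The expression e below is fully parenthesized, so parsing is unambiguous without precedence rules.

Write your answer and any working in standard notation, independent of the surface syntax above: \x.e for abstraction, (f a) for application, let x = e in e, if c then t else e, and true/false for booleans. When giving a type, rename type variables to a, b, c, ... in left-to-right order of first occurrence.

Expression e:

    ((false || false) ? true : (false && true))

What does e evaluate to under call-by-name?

Answer: false

Working:
step 0: (if (false || false) then true else (false && true))
step 1: [delta@0] (if false then true else (false && true))
step 2: [if@root] (false && true)
step 3: [delta@root] false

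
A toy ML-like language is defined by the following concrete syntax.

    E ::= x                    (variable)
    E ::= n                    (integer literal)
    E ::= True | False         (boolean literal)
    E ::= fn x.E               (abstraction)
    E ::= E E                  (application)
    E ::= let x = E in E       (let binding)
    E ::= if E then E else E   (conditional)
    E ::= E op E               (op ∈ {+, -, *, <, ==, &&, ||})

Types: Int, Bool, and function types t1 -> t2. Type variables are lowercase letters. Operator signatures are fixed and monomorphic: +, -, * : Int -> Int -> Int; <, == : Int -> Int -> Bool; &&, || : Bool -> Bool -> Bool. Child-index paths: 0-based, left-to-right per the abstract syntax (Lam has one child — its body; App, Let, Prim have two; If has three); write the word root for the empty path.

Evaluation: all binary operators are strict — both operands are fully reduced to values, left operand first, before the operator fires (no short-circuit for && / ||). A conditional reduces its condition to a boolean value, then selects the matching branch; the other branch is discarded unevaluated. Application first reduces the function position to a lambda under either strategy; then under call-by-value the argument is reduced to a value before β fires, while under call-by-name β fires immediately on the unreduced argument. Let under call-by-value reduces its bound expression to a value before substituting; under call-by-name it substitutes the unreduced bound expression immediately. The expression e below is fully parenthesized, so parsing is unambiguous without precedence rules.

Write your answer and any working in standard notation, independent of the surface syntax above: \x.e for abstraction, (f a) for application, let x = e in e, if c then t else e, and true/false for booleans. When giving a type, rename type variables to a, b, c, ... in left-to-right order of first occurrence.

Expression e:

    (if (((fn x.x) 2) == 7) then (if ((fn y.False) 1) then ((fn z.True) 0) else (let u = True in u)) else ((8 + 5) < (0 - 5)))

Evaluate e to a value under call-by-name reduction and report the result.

Answer: false

Derivation:
step 0: (if (((\x.x) 2) == 7) then (if ((\y.false) 1) then ((\z.true) 0) else (let u = true in u)) else ((8 + 5) < (0 - 5)))
step 1: [beta@0.0] (if (2 == 7) then (if ((\y.false) 1) then ((\z.true) 0) else (let u = true in u)) else ((8 + 5) < (0 - 5)))
step 2: [delta@0] (if false then (if ((\y.false) 1) then ((\z.true) 0) else (let u = true in u)) else ((8 + 5) < (0 - 5)))
step 3: [if@root] ((8 + 5) < (0 - 5))
step 4: [delta@0] (13 < (0 - 5))
step 5: [delta@1] (13 < -5)
step 6: [delta@root] false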